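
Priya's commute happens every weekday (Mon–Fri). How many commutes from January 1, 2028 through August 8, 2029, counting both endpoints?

January 1, 2028 is a Saturday.
From January 1, 2028 to August 8, 2029 is 586 days inclusive.
586 = 7 × 83 + 5, so there are 83 full weeks plus 5 extra days.
Each full week contributes 5 weekdays (Mon–Fri): 83 × 5 = 415.
The 5 extra days are Sat, Sun, Mon, Tue, Wed — 3 of them qualify.
Total: 415 + 3 = 418.

418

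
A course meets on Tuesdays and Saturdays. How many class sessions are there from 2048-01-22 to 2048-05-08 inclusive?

30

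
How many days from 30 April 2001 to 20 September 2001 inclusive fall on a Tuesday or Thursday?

30 April 2001 is a Monday.
From 30 April 2001 to 20 September 2001 is 144 days inclusive.
144 = 7 × 20 + 4, so there are 20 full weeks plus 4 extra days.
Each full week contributes 2 days from the set (Tue, Thu): 20 × 2 = 40.
The 4 extra days are Mon, Tue, Wed, Thu — 2 of them qualify.
Total: 40 + 2 = 42.

42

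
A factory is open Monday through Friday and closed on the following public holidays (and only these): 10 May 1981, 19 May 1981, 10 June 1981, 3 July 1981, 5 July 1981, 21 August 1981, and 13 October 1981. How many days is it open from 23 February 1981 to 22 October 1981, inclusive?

169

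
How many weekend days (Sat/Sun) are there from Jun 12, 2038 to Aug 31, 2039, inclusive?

128

Jun 12, 2038 is a Saturday.
From Jun 12, 2038 to Aug 31, 2039 is 446 days inclusive.
446 = 7 × 63 + 5, so there are 63 full weeks plus 5 extra days.
Each full week contributes 2 weekend days (Sat, Sun): 63 × 2 = 126.
The 5 extra days are Sat, Sun, Mon, Tue, Wed — 2 of them qualify.
Total: 126 + 2 = 128.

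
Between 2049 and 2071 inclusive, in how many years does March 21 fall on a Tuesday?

3

Day of week of March 21 in each year:
2049: Sun, 2050: Mon, 2051: Tue ✓, 2052: Thu, 2053: Fri, 2054: Sat, 2055: Sun, 2056: Tue ✓, 2057: Wed, 2058: Thu, 2059: Fri, 2060: Sun, 2061: Mon, 2062: Tue ✓, 2063: Wed, 2064: Fri, 2065: Sat, 2066: Sun, 2067: Mon, 2068: Wed, 2069: Thu, 2070: Fri, 2071: Sat
Tuesdays: 2051, 2056, 2062.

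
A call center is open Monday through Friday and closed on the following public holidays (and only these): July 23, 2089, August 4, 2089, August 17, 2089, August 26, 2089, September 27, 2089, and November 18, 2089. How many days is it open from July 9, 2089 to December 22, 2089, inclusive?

July 9, 2089 is a Saturday.
That's 167 days from start to end, counting both.
167 = 7 × 23 + 6, so there are 23 full weeks plus 6 extra days.
Each full week contributes 5 weekdays (Mon–Fri): 23 × 5 = 115.
The 6 extra days are Sat, Sun, Mon, Tue, Wed, Thu — 4 of them qualify.
Total: 115 + 4 = 119.
Holidays: July 23, 2089 (Sat); August 4, 2089 (Thu); August 17, 2089 (Wed); August 26, 2089 (Fri); September 27, 2089 (Tue); November 18, 2089 (Fri).
5 of the 6 holidays fall on weekdays; the rest are weekends and were already excluded.
Business days: 119 − 5 = 114.

114 working days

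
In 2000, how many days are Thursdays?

January 1, 2000 is a Saturday.
The range spans 366 days (inclusive of both endpoints).
366 = 7 × 52 + 2, so there are 52 full weeks plus 2 extra days.
Each full week contributes one Thursday: 52 so far.
The 2 extra days are Saturday, Sunday — none qualify.
Total: 52 + 0 = 52.

52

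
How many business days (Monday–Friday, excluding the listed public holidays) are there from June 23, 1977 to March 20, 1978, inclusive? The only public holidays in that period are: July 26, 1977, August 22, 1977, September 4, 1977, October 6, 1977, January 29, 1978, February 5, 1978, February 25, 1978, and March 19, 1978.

190

June 23, 1977 is a Thursday.
That's 271 days from start to end, counting both.
271 = 7 × 38 + 5, so there are 38 full weeks plus 5 extra days.
Each full week contributes 5 weekdays (Mon–Fri): 38 × 5 = 190.
The 5 extra days are Thursday, Friday, Saturday, Sunday, Monday — 3 of them qualify.
Total: 190 + 3 = 193.
Holidays: July 26, 1977 (Tue); August 22, 1977 (Mon); September 4, 1977 (Sun); October 6, 1977 (Thu); January 29, 1978 (Sun); February 5, 1978 (Sun); February 25, 1978 (Sat); March 19, 1978 (Sun).
3 of the 8 holidays fall on weekdays; the rest are weekends and were already excluded.
Business days: 193 − 3 = 190.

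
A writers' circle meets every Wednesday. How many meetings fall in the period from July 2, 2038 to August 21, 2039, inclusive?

July 2, 2038 is a Friday.
That's 416 days from start to end, counting both.
416 = 7 × 59 + 3, so there are 59 full weeks plus 3 extra days.
Each full week contributes one Wednesday: 59 so far.
The 3 extra days are Fri, Sat, Sun — none qualify.
Total: 59 + 0 = 59.

59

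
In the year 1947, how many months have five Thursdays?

4

A month has five Thursdays exactly when Thursday falls within its first (length − 28) days.
Jan: 31 days, starts Wed → 5 of Wed, Thu, Fri ✓
Feb: 28 days, starts Sat → 5 of (none)
Mar: 31 days, starts Sat → 5 of Sat, Sun, Mon
Apr: 30 days, starts Tue → 5 of Tue, Wed
May: 31 days, starts Thu → 5 of Thu, Fri, Sat ✓
Jun: 30 days, starts Sun → 5 of Sun, Mon
Jul: 31 days, starts Tue → 5 of Tue, Wed, Thu ✓
Aug: 31 days, starts Fri → 5 of Fri, Sat, Sun
Sep: 30 days, starts Mon → 5 of Mon, Tue
Oct: 31 days, starts Wed → 5 of Wed, Thu, Fri ✓
Nov: 30 days, starts Sat → 5 of Sat, Sun
Dec: 31 days, starts Mon → 5 of Mon, Tue, Wed
Months with five Thursdays: Jan, May, Jul, Oct.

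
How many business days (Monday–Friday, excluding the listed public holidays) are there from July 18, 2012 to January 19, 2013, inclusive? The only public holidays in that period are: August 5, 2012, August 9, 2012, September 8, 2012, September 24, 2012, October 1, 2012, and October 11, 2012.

129

July 18, 2012 is a Wednesday.
That's 186 days from start to end, counting both.
186 = 7 × 26 + 4, so there are 26 full weeks plus 4 extra days.
Each full week contributes 5 weekdays (Mon–Fri): 26 × 5 = 130.
The 4 extra days are Wed, Thu, Fri, Sat — 3 of them qualify.
Total: 130 + 3 = 133.
Holidays: August 5, 2012 (Sun); August 9, 2012 (Thu); September 8, 2012 (Sat); September 24, 2012 (Mon); October 1, 2012 (Mon); October 11, 2012 (Thu).
4 of the 6 holidays fall on weekdays; the rest are weekends and were already excluded.
Business days: 133 − 4 = 129.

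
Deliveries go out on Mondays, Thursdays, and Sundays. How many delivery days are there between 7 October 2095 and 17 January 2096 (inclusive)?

44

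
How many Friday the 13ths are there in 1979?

2

The 13th falls on a Friday when the month's 13th has weekday Fri.
Jan 13 is Sat; Feb 13 is Tue; Mar 13 is Tue; Apr 13 is Fri ✓; May 13 is Sun; Jun 13 is Wed; Jul 13 is Fri ✓; Aug 13 is Mon; Sep 13 is Thu; Oct 13 is Sat; Nov 13 is Tue; Dec 13 is Thu.
Friday the 13ths: Apr, Jul.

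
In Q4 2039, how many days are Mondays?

1 October 2039 is a Saturday.
The range spans 92 days (inclusive of both endpoints).
92 = 7 × 13 + 1, so there are 13 full weeks plus 1 extra day.
Each full week contributes one Monday: 13 so far.
The 1 extra day is Sat — none qualify.
Total: 13 + 0 = 13.

13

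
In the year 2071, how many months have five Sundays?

A month has five Sundays exactly when Sunday falls within its first (length − 28) days.
Jan: 31 days, starts Thu → 5 of Thu, Fri, Sat
Feb: 28 days, starts Sun → 5 of (none)
Mar: 31 days, starts Sun → 5 of Sun, Mon, Tue ✓
Apr: 30 days, starts Wed → 5 of Wed, Thu
May: 31 days, starts Fri → 5 of Fri, Sat, Sun ✓
Jun: 30 days, starts Mon → 5 of Mon, Tue
Jul: 31 days, starts Wed → 5 of Wed, Thu, Fri
Aug: 31 days, starts Sat → 5 of Sat, Sun, Mon ✓
Sep: 30 days, starts Tue → 5 of Tue, Wed
Oct: 31 days, starts Thu → 5 of Thu, Fri, Sat
Nov: 30 days, starts Sun → 5 of Sun, Mon ✓
Dec: 31 days, starts Tue → 5 of Tue, Wed, Thu
Months with five Sundays: Mar, May, Aug, Nov.

4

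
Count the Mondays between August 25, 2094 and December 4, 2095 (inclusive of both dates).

66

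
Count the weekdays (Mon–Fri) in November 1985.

November 1, 1985 is a Friday.
From November 1, 1985 to November 30, 1985 is 30 days inclusive.
30 = 7 × 4 + 2, so there are 4 full weeks plus 2 extra days.
Each full week contributes 5 weekdays (Mon–Fri): 4 × 5 = 20.
The 2 extra days are Fri, Sat — 1 of them qualifies.
Total: 20 + 1 = 21.

21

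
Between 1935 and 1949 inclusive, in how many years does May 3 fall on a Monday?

3

Day of week of May 3 in each year:
1935: Fri, 1936: Sun, 1937: Mon ✓, 1938: Tue, 1939: Wed, 1940: Fri, 1941: Sat, 1942: Sun, 1943: Mon ✓, 1944: Wed, 1945: Thu, 1946: Fri, 1947: Sat, 1948: Mon ✓, 1949: Tue
Mondays: 1937, 1943, 1948.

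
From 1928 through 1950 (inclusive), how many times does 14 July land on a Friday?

Day of week of July 14 in each year:
1928: Sat, 1929: Sun, 1930: Mon, 1931: Tue, 1932: Thu, 1933: Fri ✓, 1934: Sat, 1935: Sun, 1936: Tue, 1937: Wed, 1938: Thu, 1939: Fri ✓, 1940: Sun, 1941: Mon, 1942: Tue, 1943: Wed, 1944: Fri ✓, 1945: Sat, 1946: Sun, 1947: Mon, 1948: Wed, 1949: Thu, 1950: Fri ✓
Fridays: 1933, 1939, 1944, 1950.

4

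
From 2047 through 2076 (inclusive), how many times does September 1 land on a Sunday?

5

Day of week of September 1 in each year:
2047: Sun ✓, 2048: Tue, 2049: Wed, 2050: Thu, 2051: Fri, 2052: Sun ✓, 2053: Mon, 2054: Tue, 2055: Wed, 2056: Fri, 2057: Sat, 2058: Sun ✓, 2059: Mon, 2060: Wed, 2061: Thu, 2062: Fri, 2063: Sat, 2064: Mon, 2065: Tue, 2066: Wed, 2067: Thu, 2068: Sat, 2069: Sun ✓, 2070: Mon, 2071: Tue, 2072: Thu, 2073: Fri, 2074: Sat, 2075: Sun ✓, 2076: Tue
Sundays: 2047, 2052, 2058, 2069, 2075.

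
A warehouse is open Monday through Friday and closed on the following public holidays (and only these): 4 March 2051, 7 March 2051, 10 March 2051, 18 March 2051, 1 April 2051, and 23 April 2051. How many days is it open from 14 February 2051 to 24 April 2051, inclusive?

14 February 2051 is a Tuesday.
The range spans 70 days (inclusive of both endpoints).
70 = 7 × 10, so the span is exactly 10 full weeks.
Each full week contributes 5 weekdays (Mon–Fri): 10 × 5 = 50.
Total: 50.
Holidays: 4 March 2051 (Sat); 7 March 2051 (Tue); 10 March 2051 (Fri); 18 March 2051 (Sat); 1 April 2051 (Sat); 23 April 2051 (Sun).
2 of the 6 holidays fall on weekdays; the rest are weekends and were already excluded.
Business days: 50 − 2 = 48.

48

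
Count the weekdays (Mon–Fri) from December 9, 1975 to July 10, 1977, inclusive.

December 9, 1975 is a Tuesday.
The range spans 580 days (inclusive of both endpoints).
580 = 7 × 82 + 6, so there are 82 full weeks plus 6 extra days.
Each full week contributes 5 weekdays (Mon–Fri): 82 × 5 = 410.
The 6 extra days are Tuesday, Wednesday, Thursday, Friday, Saturday, Sunday — 4 of them qualify.
Total: 410 + 4 = 414.

414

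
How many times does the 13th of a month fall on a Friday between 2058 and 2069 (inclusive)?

Friday-the-13ths by year:
2058: Sep, Dec
2059: Jun
2060: Feb, Aug
2061: May
2062: Jan, Oct
2063: Apr, Jul
2064: Jun
2065: Feb, Mar, Nov
2066: Aug
2067: May
2068: Jan, Apr, Jul
2069: Sep, Dec

21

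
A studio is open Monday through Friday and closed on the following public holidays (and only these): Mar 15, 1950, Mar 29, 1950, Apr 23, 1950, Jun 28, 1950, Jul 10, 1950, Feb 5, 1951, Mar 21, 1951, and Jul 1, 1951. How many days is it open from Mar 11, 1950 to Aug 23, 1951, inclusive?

373

Mar 11, 1950 is a Saturday.
From Mar 11, 1950 to Aug 23, 1951 is 531 days inclusive.
531 = 7 × 75 + 6, so there are 75 full weeks plus 6 extra days.
Each full week contributes 5 weekdays (Mon–Fri): 75 × 5 = 375.
The 6 extra days are Saturday, Sunday, Monday, Tuesday, Wednesday, Thursday — 4 of them qualify.
Total: 375 + 4 = 379.
Holidays: Mar 15, 1950 (Wed); Mar 29, 1950 (Wed); Apr 23, 1950 (Sun); Jun 28, 1950 (Wed); Jul 10, 1950 (Mon); Feb 5, 1951 (Mon); Mar 21, 1951 (Wed); Jul 1, 1951 (Sun).
6 of the 8 holidays fall on weekdays; the rest are weekends and were already excluded.
Business days: 379 − 6 = 373.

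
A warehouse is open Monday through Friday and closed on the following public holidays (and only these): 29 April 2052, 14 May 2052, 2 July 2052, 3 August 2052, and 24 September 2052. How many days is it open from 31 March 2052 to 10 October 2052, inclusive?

31 March 2052 is a Sunday.
That's 194 days from start to end, counting both.
194 = 7 × 27 + 5, so there are 27 full weeks plus 5 extra days.
Each full week contributes 5 weekdays (Mon–Fri): 27 × 5 = 135.
The 5 extra days are Sunday, Monday, Tuesday, Wednesday, Thursday — 4 of them qualify.
Total: 135 + 4 = 139.
Holidays: 29 April 2052 (Mon); 14 May 2052 (Tue); 2 July 2052 (Tue); 3 August 2052 (Sat); 24 September 2052 (Tue).
4 of the 5 holidays fall on weekdays; the rest are weekends and were already excluded.
Business days: 139 − 4 = 135.

135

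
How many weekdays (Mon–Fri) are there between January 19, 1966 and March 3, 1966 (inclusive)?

January 19, 1966 is a Wednesday.
From January 19, 1966 to March 3, 1966 is 44 days inclusive.
44 = 7 × 6 + 2, so there are 6 full weeks plus 2 extra days.
Each full week contributes 5 weekdays (Mon–Fri): 6 × 5 = 30.
The 2 extra days are Wed, Thu — 2 of them qualify.
Total: 30 + 2 = 32.

32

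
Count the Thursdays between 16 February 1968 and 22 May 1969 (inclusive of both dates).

66

16 February 1968 is a Friday.
From 16 February 1968 to 22 May 1969 is 462 days inclusive.
462 = 7 × 66, so the span is exactly 66 full weeks.
Each full week contributes one Thursday: 66 so far.
Total: 66.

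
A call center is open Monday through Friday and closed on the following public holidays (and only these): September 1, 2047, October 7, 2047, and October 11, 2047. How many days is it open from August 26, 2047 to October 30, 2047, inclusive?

46

August 26, 2047 is a Monday.
That's 66 days from start to end, counting both.
66 = 7 × 9 + 3, so there are 9 full weeks plus 3 extra days.
Each full week contributes 5 weekdays (Mon–Fri): 9 × 5 = 45.
The 3 extra days are Monday, Tuesday, Wednesday — 3 of them qualify.
Total: 45 + 3 = 48.
Holidays: September 1, 2047 (Sun); October 7, 2047 (Mon); October 11, 2047 (Fri).
2 of the 3 holidays fall on weekdays; the rest are weekends and were already excluded.
Business days: 48 − 2 = 46.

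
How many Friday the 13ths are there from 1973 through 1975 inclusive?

Friday-the-13ths by year:
1973: Apr, Jul
1974: Sep, Dec
1975: Jun

5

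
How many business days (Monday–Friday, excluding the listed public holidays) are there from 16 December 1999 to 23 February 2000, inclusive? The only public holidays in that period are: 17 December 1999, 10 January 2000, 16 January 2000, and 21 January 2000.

16 December 1999 is a Thursday.
The range spans 70 days (inclusive of both endpoints).
70 = 7 × 10, so the span is exactly 10 full weeks.
Each full week contributes 5 weekdays (Mon–Fri): 10 × 5 = 50.
Total: 50.
Holidays: 17 December 1999 (Fri); 10 January 2000 (Mon); 16 January 2000 (Sun); 21 January 2000 (Fri).
3 of the 4 holidays fall on weekdays; the rest are weekends and were already excluded.
Business days: 50 − 3 = 47.

47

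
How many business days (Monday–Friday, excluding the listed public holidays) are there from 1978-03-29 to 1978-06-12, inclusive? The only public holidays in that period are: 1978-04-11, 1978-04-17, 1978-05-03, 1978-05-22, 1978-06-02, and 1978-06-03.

1978-03-29 is a Wednesday.
From 1978-03-29 to 1978-06-12 is 76 days inclusive.
76 = 7 × 10 + 6, so there are 10 full weeks plus 6 extra days.
Each full week contributes 5 weekdays (Mon–Fri): 10 × 5 = 50.
The 6 extra days are Wed, Thu, Fri, Sat, Sun, Mon — 4 of them qualify.
Total: 50 + 4 = 54.
Holidays: 1978-04-11 (Tue); 1978-04-17 (Mon); 1978-05-03 (Wed); 1978-05-22 (Mon); 1978-06-02 (Fri); 1978-06-03 (Sat).
5 of the 6 holidays fall on weekdays; the rest are weekends and were already excluded.
Business days: 54 − 5 = 49.

49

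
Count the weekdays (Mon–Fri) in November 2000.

22

2000-11-01 is a Wednesday.
From 2000-11-01 to 2000-11-30 is 30 days inclusive.
30 = 7 × 4 + 2, so there are 4 full weeks plus 2 extra days.
Each full week contributes 5 weekdays (Mon–Fri): 4 × 5 = 20.
The 2 extra days are Wednesday, Thursday — 2 of them qualify.
Total: 20 + 2 = 22.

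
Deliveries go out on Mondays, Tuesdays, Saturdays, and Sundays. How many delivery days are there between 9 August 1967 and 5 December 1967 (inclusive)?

68

9 August 1967 is a Wednesday.
The range spans 119 days (inclusive of both endpoints).
119 = 7 × 17, so the span is exactly 17 full weeks.
Each full week contributes 4 days from the set (Mon, Tue, Sat, Sun): 17 × 4 = 68.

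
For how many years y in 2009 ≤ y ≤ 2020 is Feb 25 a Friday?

1

Day of week of February 25 in each year:
2009: Wed, 2010: Thu, 2011: Fri ✓, 2012: Sat, 2013: Mon, 2014: Tue, 2015: Wed, 2016: Thu, 2017: Sat, 2018: Sun, 2019: Mon, 2020: Tue
Fridays: 2011.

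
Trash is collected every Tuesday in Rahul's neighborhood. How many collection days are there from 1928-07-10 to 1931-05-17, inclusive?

1928-07-10 is a Tuesday.
From 1928-07-10 to 1931-05-17 is 1042 days inclusive.
1042 = 7 × 148 + 6, so there are 148 full weeks plus 6 extra days.
Each full week contributes one Tuesday: 148 so far.
The 6 extra days are Tuesday, Wednesday, Thursday, Friday, Saturday, Sunday — 1 of them qualifies.
Total: 148 + 1 = 149.

149 Tuesdays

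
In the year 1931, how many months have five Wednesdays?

A month has five Wednesdays exactly when Wednesday falls within its first (length − 28) days.
Jan: 31 days, starts Thu → 5 of Thu, Fri, Sat
Feb: 28 days, starts Sun → 5 of (none)
Mar: 31 days, starts Sun → 5 of Sun, Mon, Tue
Apr: 30 days, starts Wed → 5 of Wed, Thu ✓
May: 31 days, starts Fri → 5 of Fri, Sat, Sun
Jun: 30 days, starts Mon → 5 of Mon, Tue
Jul: 31 days, starts Wed → 5 of Wed, Thu, Fri ✓
Aug: 31 days, starts Sat → 5 of Sat, Sun, Mon
Sep: 30 days, starts Tue → 5 of Tue, Wed ✓
Oct: 31 days, starts Thu → 5 of Thu, Fri, Sat
Nov: 30 days, starts Sun → 5 of Sun, Mon
Dec: 31 days, starts Tue → 5 of Tue, Wed, Thu ✓
Months with five Wednesdays: Apr, Jul, Sep, Dec.

4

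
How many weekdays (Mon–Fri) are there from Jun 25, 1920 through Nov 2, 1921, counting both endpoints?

354

Jun 25, 1920 is a Friday.
From Jun 25, 1920 to Nov 2, 1921 is 496 days inclusive.
496 = 7 × 70 + 6, so there are 70 full weeks plus 6 extra days.
Each full week contributes 5 weekdays (Mon–Fri): 70 × 5 = 350.
The 6 extra days are Friday, Saturday, Sunday, Monday, Tuesday, Wednesday — 4 of them qualify.
Total: 350 + 4 = 354.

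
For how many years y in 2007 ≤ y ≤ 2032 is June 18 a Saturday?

Day of week of June 18 in each year:
2007: Mon, 2008: Wed, 2009: Thu, 2010: Fri, 2011: Sat ✓, 2012: Mon, 2013: Tue, 2014: Wed, 2015: Thu, 2016: Sat ✓, 2017: Sun, 2018: Mon, 2019: Tue, 2020: Thu, 2021: Fri, 2022: Sat ✓, 2023: Sun, 2024: Tue, 2025: Wed, 2026: Thu, 2027: Fri, 2028: Sun, 2029: Mon, 2030: Tue, 2031: Wed, 2032: Fri
Saturdays: 2011, 2016, 2022.

3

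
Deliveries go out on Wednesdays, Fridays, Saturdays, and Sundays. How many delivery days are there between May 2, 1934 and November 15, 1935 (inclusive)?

May 2, 1934 is a Wednesday.
That's 563 days from start to end, counting both.
563 = 7 × 80 + 3, so there are 80 full weeks plus 3 extra days.
Each full week contributes 4 days from the set (Wed, Fri, Sat, Sun): 80 × 4 = 320.
The 3 extra days are Wednesday, Thursday, Friday — 2 of them qualify.
Total: 320 + 2 = 322.

322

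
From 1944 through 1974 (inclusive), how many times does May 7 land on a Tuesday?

5

Day of week of May 7 in each year:
1944: Sun, 1945: Mon, 1946: Tue ✓, 1947: Wed, 1948: Fri, 1949: Sat, 1950: Sun, 1951: Mon, 1952: Wed, 1953: Thu, 1954: Fri, 1955: Sat, 1956: Mon, 1957: Tue ✓, 1958: Wed, 1959: Thu, 1960: Sat, 1961: Sun, 1962: Mon, 1963: Tue ✓, 1964: Thu, 1965: Fri, 1966: Sat, 1967: Sun, 1968: Tue ✓, 1969: Wed, 1970: Thu, 1971: Fri, 1972: Sun, 1973: Mon, 1974: Tue ✓
Tuesdays: 1946, 1957, 1963, 1968, 1974.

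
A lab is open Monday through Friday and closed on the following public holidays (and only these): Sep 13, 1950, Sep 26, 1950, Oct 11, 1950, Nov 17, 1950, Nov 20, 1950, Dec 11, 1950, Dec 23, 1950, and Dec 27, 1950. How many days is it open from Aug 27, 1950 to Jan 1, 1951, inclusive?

Aug 27, 1950 is a Sunday.
That's 128 days from start to end, counting both.
128 = 7 × 18 + 2, so there are 18 full weeks plus 2 extra days.
Each full week contributes 5 weekdays (Mon–Fri): 18 × 5 = 90.
The 2 extra days are Sun, Mon — 1 of them qualifies.
Total: 90 + 1 = 91.
Holidays: Sep 13, 1950 (Wed); Sep 26, 1950 (Tue); Oct 11, 1950 (Wed); Nov 17, 1950 (Fri); Nov 20, 1950 (Mon); Dec 11, 1950 (Mon); Dec 23, 1950 (Sat); Dec 27, 1950 (Wed).
7 of the 8 holidays fall on weekdays; the rest are weekends and were already excluded.
Business days: 91 − 7 = 84.

84 business days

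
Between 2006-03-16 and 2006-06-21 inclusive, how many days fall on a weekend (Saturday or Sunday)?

28

2006-03-16 is a Thursday.
The range spans 98 days (inclusive of both endpoints).
98 = 7 × 14, so the span is exactly 14 full weeks.
Each full week contributes 2 weekend days (Sat, Sun): 14 × 2 = 28.
Total: 28.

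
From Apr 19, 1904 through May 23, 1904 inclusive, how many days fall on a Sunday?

Apr 19, 1904 is a Tuesday.
The range spans 35 days (inclusive of both endpoints).
35 = 7 × 5, so the span is exactly 5 full weeks.
Each full week contributes one Sunday: 5 so far.
Total: 5.

5 Sundays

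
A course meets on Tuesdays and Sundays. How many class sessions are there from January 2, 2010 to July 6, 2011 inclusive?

158

January 2, 2010 is a Saturday.
From January 2, 2010 to July 6, 2011 is 551 days inclusive.
551 = 7 × 78 + 5, so there are 78 full weeks plus 5 extra days.
Each full week contributes 2 days from the set (Tue, Sun): 78 × 2 = 156.
The 5 extra days are Sat, Sun, Mon, Tue, Wed — 2 of them qualify.
Total: 156 + 2 = 158.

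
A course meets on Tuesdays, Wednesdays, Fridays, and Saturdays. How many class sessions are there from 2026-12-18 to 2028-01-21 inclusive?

2026-12-18 is a Friday.
From 2026-12-18 to 2028-01-21 is 400 days inclusive.
400 = 7 × 57 + 1, so there are 57 full weeks plus 1 extra day.
Each full week contributes 4 days from the set (Tue, Wed, Fri, Sat): 57 × 4 = 228.
The 1 extra day is Fri — 1 of them qualifies.
Total: 228 + 1 = 229.

229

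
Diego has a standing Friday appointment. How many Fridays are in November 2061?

1 November 2061 is a Tuesday.
That's 30 days from start to end, counting both.
30 = 7 × 4 + 2, so there are 4 full weeks plus 2 extra days.
Each full week contributes one Friday: 4 so far.
The 2 extra days are Tue, Wed — none qualify.
Total: 4 + 0 = 4.

4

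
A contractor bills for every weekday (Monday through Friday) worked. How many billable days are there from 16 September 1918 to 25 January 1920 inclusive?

355 weekdays

16 September 1918 is a Monday.
From 16 September 1918 to 25 January 1920 is 497 days inclusive.
497 = 7 × 71, so the span is exactly 71 full weeks.
Each full week contributes 5 weekdays (Mon–Fri): 71 × 5 = 355.
Total: 355.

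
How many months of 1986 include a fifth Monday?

4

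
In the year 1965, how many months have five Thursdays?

A month has five Thursdays exactly when Thursday falls within its first (length − 28) days.
Jan: 31 days, starts Fri → 5 of Fri, Sat, Sun
Feb: 28 days, starts Mon → 5 of (none)
Mar: 31 days, starts Mon → 5 of Mon, Tue, Wed
Apr: 30 days, starts Thu → 5 of Thu, Fri ✓
May: 31 days, starts Sat → 5 of Sat, Sun, Mon
Jun: 30 days, starts Tue → 5 of Tue, Wed
Jul: 31 days, starts Thu → 5 of Thu, Fri, Sat ✓
Aug: 31 days, starts Sun → 5 of Sun, Mon, Tue
Sep: 30 days, starts Wed → 5 of Wed, Thu ✓
Oct: 31 days, starts Fri → 5 of Fri, Sat, Sun
Nov: 30 days, starts Mon → 5 of Mon, Tue
Dec: 31 days, starts Wed → 5 of Wed, Thu, Fri ✓
Months with five Thursdays: Apr, Jul, Sep, Dec.

4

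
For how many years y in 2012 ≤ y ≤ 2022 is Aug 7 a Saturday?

1

Day of week of August 7 in each year:
2012: Tue, 2013: Wed, 2014: Thu, 2015: Fri, 2016: Sun, 2017: Mon, 2018: Tue, 2019: Wed, 2020: Fri, 2021: Sat ✓, 2022: Sun
Saturdays: 2021.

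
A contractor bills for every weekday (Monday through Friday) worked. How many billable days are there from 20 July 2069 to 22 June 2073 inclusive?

1024

20 July 2069 is a Saturday.
From 20 July 2069 to 22 June 2073 is 1434 days inclusive.
1434 = 7 × 204 + 6, so there are 204 full weeks plus 6 extra days.
Each full week contributes 5 weekdays (Mon–Fri): 204 × 5 = 1020.
The 6 extra days are Sat, Sun, Mon, Tue, Wed, Thu — 4 of them qualify.
Total: 1020 + 4 = 1024.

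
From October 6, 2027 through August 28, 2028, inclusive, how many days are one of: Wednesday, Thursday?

94

October 6, 2027 is a Wednesday.
The range spans 328 days (inclusive of both endpoints).
328 = 7 × 46 + 6, so there are 46 full weeks plus 6 extra days.
Each full week contributes 2 days from the set (Wed, Thu): 46 × 2 = 92.
The 6 extra days are Wednesday, Thursday, Friday, Saturday, Sunday, Monday — 2 of them qualify.
Total: 92 + 2 = 94.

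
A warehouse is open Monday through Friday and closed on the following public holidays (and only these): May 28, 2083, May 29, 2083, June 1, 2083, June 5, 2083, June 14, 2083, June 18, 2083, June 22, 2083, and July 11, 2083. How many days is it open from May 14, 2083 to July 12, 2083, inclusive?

37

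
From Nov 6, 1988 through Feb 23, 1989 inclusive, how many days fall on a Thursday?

16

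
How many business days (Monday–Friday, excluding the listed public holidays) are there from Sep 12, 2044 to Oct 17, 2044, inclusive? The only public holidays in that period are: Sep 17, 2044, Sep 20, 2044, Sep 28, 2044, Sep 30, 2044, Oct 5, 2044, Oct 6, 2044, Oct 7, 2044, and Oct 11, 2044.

Sep 12, 2044 is a Monday.
From Sep 12, 2044 to Oct 17, 2044 is 36 days inclusive.
36 = 7 × 5 + 1, so there are 5 full weeks plus 1 extra day.
Each full week contributes 5 weekdays (Mon–Fri): 5 × 5 = 25.
The 1 extra day is Mon — 1 of them qualifies.
Total: 25 + 1 = 26.
Holidays: Sep 17, 2044 (Sat); Sep 20, 2044 (Tue); Sep 28, 2044 (Wed); Sep 30, 2044 (Fri); Oct 5, 2044 (Wed); Oct 6, 2044 (Thu); Oct 7, 2044 (Fri); Oct 11, 2044 (Tue).
7 of the 8 holidays fall on weekdays; the rest are weekends and were already excluded.
Business days: 26 − 7 = 19.

19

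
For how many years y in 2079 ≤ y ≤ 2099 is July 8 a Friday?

Day of week of July 8 in each year:
2079: Sat, 2080: Mon, 2081: Tue, 2082: Wed, 2083: Thu, 2084: Sat, 2085: Sun, 2086: Mon, 2087: Tue, 2088: Thu, 2089: Fri ✓, 2090: Sat, 2091: Sun, 2092: Tue, 2093: Wed, 2094: Thu, 2095: Fri ✓, 2096: Sun, 2097: Mon, 2098: Tue, 2099: Wed
Fridays: 2089, 2095.

2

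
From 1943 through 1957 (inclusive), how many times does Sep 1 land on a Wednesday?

3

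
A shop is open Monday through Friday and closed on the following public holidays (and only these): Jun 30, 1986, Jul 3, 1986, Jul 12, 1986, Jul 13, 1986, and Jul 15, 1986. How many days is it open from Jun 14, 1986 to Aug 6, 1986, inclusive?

Jun 14, 1986 is a Saturday.
From Jun 14, 1986 to Aug 6, 1986 is 54 days inclusive.
54 = 7 × 7 + 5, so there are 7 full weeks plus 5 extra days.
Each full week contributes 5 weekdays (Mon–Fri): 7 × 5 = 35.
The 5 extra days are Saturday, Sunday, Monday, Tuesday, Wednesday — 3 of them qualify.
Total: 35 + 3 = 38.
Holidays: Jun 30, 1986 (Mon); Jul 3, 1986 (Thu); Jul 12, 1986 (Sat); Jul 13, 1986 (Sun); Jul 15, 1986 (Tue).
3 of the 5 holidays fall on weekdays; the rest are weekends and were already excluded.
Business days: 38 − 3 = 35.

35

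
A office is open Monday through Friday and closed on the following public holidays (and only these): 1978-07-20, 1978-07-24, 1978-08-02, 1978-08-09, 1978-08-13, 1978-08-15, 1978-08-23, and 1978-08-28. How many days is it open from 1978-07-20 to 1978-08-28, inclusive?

21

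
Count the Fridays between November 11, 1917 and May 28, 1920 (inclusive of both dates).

November 11, 1917 is a Sunday.
That's 930 days from start to end, counting both.
930 = 7 × 132 + 6, so there are 132 full weeks plus 6 extra days.
Each full week contributes one Friday: 132 so far.
The 6 extra days are Sunday, Monday, Tuesday, Wednesday, Thursday, Friday — 1 of them qualifies.
Total: 132 + 1 = 133.

133 Fridays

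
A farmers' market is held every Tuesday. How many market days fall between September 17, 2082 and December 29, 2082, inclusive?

15 Tuesdays

September 17, 2082 is a Thursday.
From September 17, 2082 to December 29, 2082 is 104 days inclusive.
104 = 7 × 14 + 6, so there are 14 full weeks plus 6 extra days.
Each full week contributes one Tuesday: 14 so far.
The 6 extra days are Thu, Fri, Sat, Sun, Mon, Tue — 1 of them qualifies.
Total: 14 + 1 = 15.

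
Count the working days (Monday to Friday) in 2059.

January 1, 2059 is a Wednesday.
From January 1, 2059 to December 31, 2059 is 365 days inclusive.
365 = 7 × 52 + 1, so there are 52 full weeks plus 1 extra day.
Each full week contributes 5 weekdays (Mon–Fri): 52 × 5 = 260.
The 1 extra day is Wednesday — 1 of them qualifies.
Total: 260 + 1 = 261.

261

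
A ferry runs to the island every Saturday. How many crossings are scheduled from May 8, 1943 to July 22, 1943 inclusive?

May 8, 1943 is a Saturday.
The range spans 76 days (inclusive of both endpoints).
76 = 7 × 10 + 6, so there are 10 full weeks plus 6 extra days.
Each full week contributes one Saturday: 10 so far.
The 6 extra days are Saturday, Sunday, Monday, Tuesday, Wednesday, Thursday — 1 of them qualifies.
Total: 10 + 1 = 11.

11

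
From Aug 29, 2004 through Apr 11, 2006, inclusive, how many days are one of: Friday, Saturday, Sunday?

Aug 29, 2004 is a Sunday.
That's 591 days from start to end, counting both.
591 = 7 × 84 + 3, so there are 84 full weeks plus 3 extra days.
Each full week contributes 3 days from the set (Fri, Sat, Sun): 84 × 3 = 252.
The 3 extra days are Sunday, Monday, Tuesday — 1 of them qualifies.
Total: 252 + 1 = 253.

253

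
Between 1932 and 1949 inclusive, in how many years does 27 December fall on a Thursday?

2

Day of week of December 27 in each year:
1932: Tue, 1933: Wed, 1934: Thu ✓, 1935: Fri, 1936: Sun, 1937: Mon, 1938: Tue, 1939: Wed, 1940: Fri, 1941: Sat, 1942: Sun, 1943: Mon, 1944: Wed, 1945: Thu ✓, 1946: Fri, 1947: Sat, 1948: Mon, 1949: Tue
Thursdays: 1934, 1945.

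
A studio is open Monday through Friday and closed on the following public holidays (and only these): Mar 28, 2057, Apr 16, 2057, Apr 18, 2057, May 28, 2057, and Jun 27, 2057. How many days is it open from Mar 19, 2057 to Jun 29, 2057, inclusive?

70

Mar 19, 2057 is a Monday.
From Mar 19, 2057 to Jun 29, 2057 is 103 days inclusive.
103 = 7 × 14 + 5, so there are 14 full weeks plus 5 extra days.
Each full week contributes 5 weekdays (Mon–Fri): 14 × 5 = 70.
The 5 extra days are Mon, Tue, Wed, Thu, Fri — 5 of them qualify.
Total: 70 + 5 = 75.
Holidays: Mar 28, 2057 (Wed); Apr 16, 2057 (Mon); Apr 18, 2057 (Wed); May 28, 2057 (Mon); Jun 27, 2057 (Wed).
All 5 holidays fall on weekdays, so subtract 5.
Business days: 75 − 5 = 70.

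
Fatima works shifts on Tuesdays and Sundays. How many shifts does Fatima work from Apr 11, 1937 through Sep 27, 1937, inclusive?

49

Apr 11, 1937 is a Sunday.
That's 170 days from start to end, counting both.
170 = 7 × 24 + 2, so there are 24 full weeks plus 2 extra days.
Each full week contributes 2 days from the set (Tue, Sun): 24 × 2 = 48.
The 2 extra days are Sunday, Monday — 1 of them qualifies.
Total: 48 + 1 = 49.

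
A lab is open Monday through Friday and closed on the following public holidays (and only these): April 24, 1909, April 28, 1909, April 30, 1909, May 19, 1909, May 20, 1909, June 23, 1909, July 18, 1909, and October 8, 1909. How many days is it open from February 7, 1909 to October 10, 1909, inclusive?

169 business days

February 7, 1909 is a Sunday.
That's 246 days from start to end, counting both.
246 = 7 × 35 + 1, so there are 35 full weeks plus 1 extra day.
Each full week contributes 5 weekdays (Mon–Fri): 35 × 5 = 175.
The 1 extra day is Sun — none qualify.
Total: 175 + 0 = 175.
Holidays: April 24, 1909 (Sat); April 28, 1909 (Wed); April 30, 1909 (Fri); May 19, 1909 (Wed); May 20, 1909 (Thu); June 23, 1909 (Wed); July 18, 1909 (Sun); October 8, 1909 (Fri).
6 of the 8 holidays fall on weekdays; the rest are weekends and were already excluded.
Business days: 175 − 6 = 169.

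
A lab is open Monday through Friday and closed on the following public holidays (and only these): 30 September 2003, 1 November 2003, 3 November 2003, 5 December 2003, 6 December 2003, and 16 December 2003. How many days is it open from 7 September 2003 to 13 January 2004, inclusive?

88 business days

7 September 2003 is a Sunday.
That's 129 days from start to end, counting both.
129 = 7 × 18 + 3, so there are 18 full weeks plus 3 extra days.
Each full week contributes 5 weekdays (Mon–Fri): 18 × 5 = 90.
The 3 extra days are Sunday, Monday, Tuesday — 2 of them qualify.
Total: 90 + 2 = 92.
Holidays: 30 September 2003 (Tue); 1 November 2003 (Sat); 3 November 2003 (Mon); 5 December 2003 (Fri); 6 December 2003 (Sat); 16 December 2003 (Tue).
4 of the 6 holidays fall on weekdays; the rest are weekends and were already excluded.
Business days: 92 − 4 = 88.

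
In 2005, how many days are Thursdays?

52

1 January 2005 is a Saturday.
The range spans 365 days (inclusive of both endpoints).
365 = 7 × 52 + 1, so there are 52 full weeks plus 1 extra day.
Each full week contributes one Thursday: 52 so far.
The 1 extra day is Saturday — none qualify.
Total: 52 + 0 = 52.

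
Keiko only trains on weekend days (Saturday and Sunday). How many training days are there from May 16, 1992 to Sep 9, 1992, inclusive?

May 16, 1992 is a Saturday.
From May 16, 1992 to Sep 9, 1992 is 117 days inclusive.
117 = 7 × 16 + 5, so there are 16 full weeks plus 5 extra days.
Each full week contributes 2 weekend days (Sat, Sun): 16 × 2 = 32.
The 5 extra days are Saturday, Sunday, Monday, Tuesday, Wednesday — 2 of them qualify.
Total: 32 + 2 = 34.

34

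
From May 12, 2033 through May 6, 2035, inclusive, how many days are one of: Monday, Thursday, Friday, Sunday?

415

May 12, 2033 is a Thursday.
That's 725 days from start to end, counting both.
725 = 7 × 103 + 4, so there are 103 full weeks plus 4 extra days.
Each full week contributes 4 days from the set (Mon, Thu, Fri, Sun): 103 × 4 = 412.
The 4 extra days are Thu, Fri, Sat, Sun — 3 of them qualify.
Total: 412 + 3 = 415.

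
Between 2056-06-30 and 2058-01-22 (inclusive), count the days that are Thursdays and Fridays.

2056-06-30 is a Friday.
That's 572 days from start to end, counting both.
572 = 7 × 81 + 5, so there are 81 full weeks plus 5 extra days.
Each full week contributes 2 days from the set (Thu, Fri): 81 × 2 = 162.
The 5 extra days are Fri, Sat, Sun, Mon, Tue — 1 of them qualifies.
Total: 162 + 1 = 163.

163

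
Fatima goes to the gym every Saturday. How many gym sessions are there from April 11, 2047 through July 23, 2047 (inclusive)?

April 11, 2047 is a Thursday.
That's 104 days from start to end, counting both.
104 = 7 × 14 + 6, so there are 14 full weeks plus 6 extra days.
Each full week contributes one Saturday: 14 so far.
The 6 extra days are Thu, Fri, Sat, Sun, Mon, Tue — 1 of them qualifies.
Total: 14 + 1 = 15.

15 Saturdays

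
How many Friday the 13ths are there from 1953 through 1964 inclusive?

23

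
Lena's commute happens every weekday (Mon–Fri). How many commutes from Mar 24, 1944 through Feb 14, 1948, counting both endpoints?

Mar 24, 1944 is a Friday.
From Mar 24, 1944 to Feb 14, 1948 is 1423 days inclusive.
1423 = 7 × 203 + 2, so there are 203 full weeks plus 2 extra days.
Each full week contributes 5 weekdays (Mon–Fri): 203 × 5 = 1015.
The 2 extra days are Friday, Saturday — 1 of them qualifies.
Total: 1015 + 1 = 1016.

1016 weekdays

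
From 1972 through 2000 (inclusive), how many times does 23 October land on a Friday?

Day of week of October 23 in each year:
1972: Mon, 1973: Tue, 1974: Wed, 1975: Thu, 1976: Sat, 1977: Sun, 1978: Mon, 1979: Tue, 1980: Thu, 1981: Fri ✓, 1982: Sat, 1983: Sun, 1984: Tue, 1985: Wed, 1986: Thu, 1987: Fri ✓, 1988: Sun, 1989: Mon, 1990: Tue, 1991: Wed, 1992: Fri ✓, 1993: Sat, 1994: Sun, 1995: Mon, 1996: Wed, 1997: Thu, 1998: Fri ✓, 1999: Sat, 2000: Mon
Fridays: 1981, 1987, 1992, 1998.

4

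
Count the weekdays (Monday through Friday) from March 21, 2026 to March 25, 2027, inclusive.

March 21, 2026 is a Saturday.
From March 21, 2026 to March 25, 2027 is 370 days inclusive.
370 = 7 × 52 + 6, so there are 52 full weeks plus 6 extra days.
Each full week contributes 5 weekdays (Mon–Fri): 52 × 5 = 260.
The 6 extra days are Saturday, Sunday, Monday, Tuesday, Wednesday, Thursday — 4 of them qualify.
Total: 260 + 4 = 264.

264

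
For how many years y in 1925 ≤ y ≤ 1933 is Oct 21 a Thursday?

Day of week of October 21 in each year:
1925: Wed, 1926: Thu ✓, 1927: Fri, 1928: Sun, 1929: Mon, 1930: Tue, 1931: Wed, 1932: Fri, 1933: Sat
Thursdays: 1926.

1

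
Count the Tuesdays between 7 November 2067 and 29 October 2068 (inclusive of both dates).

51 Tuesdays

7 November 2067 is a Monday.
From 7 November 2067 to 29 October 2068 is 358 days inclusive.
358 = 7 × 51 + 1, so there are 51 full weeks plus 1 extra day.
Each full week contributes one Tuesday: 51 so far.
The 1 extra day is Monday — none qualify.
Total: 51 + 0 = 51.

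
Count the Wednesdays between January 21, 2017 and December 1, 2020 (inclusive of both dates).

January 21, 2017 is a Saturday.
From January 21, 2017 to December 1, 2020 is 1411 days inclusive.
1411 = 7 × 201 + 4, so there are 201 full weeks plus 4 extra days.
Each full week contributes one Wednesday: 201 so far.
The 4 extra days are Sat, Sun, Mon, Tue — none qualify.
Total: 201 + 0 = 201.

201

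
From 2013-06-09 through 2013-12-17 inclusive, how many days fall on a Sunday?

2013-06-09 is a Sunday.
The range spans 192 days (inclusive of both endpoints).
192 = 7 × 27 + 3, so there are 27 full weeks plus 3 extra days.
Each full week contributes one Sunday: 27 so far.
The 3 extra days are Sun, Mon, Tue — 1 of them qualifies.
Total: 27 + 1 = 28.

28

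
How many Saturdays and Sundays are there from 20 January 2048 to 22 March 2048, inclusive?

18

20 January 2048 is a Monday.
The range spans 63 days (inclusive of both endpoints).
63 = 7 × 9, so the span is exactly 9 full weeks.
Each full week contributes 2 weekend days (Sat, Sun): 9 × 2 = 18.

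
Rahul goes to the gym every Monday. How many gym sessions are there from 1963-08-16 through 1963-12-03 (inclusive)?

1963-08-16 is a Friday.
That's 110 days from start to end, counting both.
110 = 7 × 15 + 5, so there are 15 full weeks plus 5 extra days.
Each full week contributes one Monday: 15 so far.
The 5 extra days are Fri, Sat, Sun, Mon, Tue — 1 of them qualifies.
Total: 15 + 1 = 16.

16 Mondays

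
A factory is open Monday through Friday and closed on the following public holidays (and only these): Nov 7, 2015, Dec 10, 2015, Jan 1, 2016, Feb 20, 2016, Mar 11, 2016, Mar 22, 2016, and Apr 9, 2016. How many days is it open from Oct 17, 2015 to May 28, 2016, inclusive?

156

Oct 17, 2015 is a Saturday.
The range spans 225 days (inclusive of both endpoints).
225 = 7 × 32 + 1, so there are 32 full weeks plus 1 extra day.
Each full week contributes 5 weekdays (Mon–Fri): 32 × 5 = 160.
The 1 extra day is Sat — none qualify.
Total: 160 + 0 = 160.
Holidays: Nov 7, 2015 (Sat); Dec 10, 2015 (Thu); Jan 1, 2016 (Fri); Feb 20, 2016 (Sat); Mar 11, 2016 (Fri); Mar 22, 2016 (Tue); Apr 9, 2016 (Sat).
4 of the 7 holidays fall on weekdays; the rest are weekends and were already excluded.
Business days: 160 − 4 = 156.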